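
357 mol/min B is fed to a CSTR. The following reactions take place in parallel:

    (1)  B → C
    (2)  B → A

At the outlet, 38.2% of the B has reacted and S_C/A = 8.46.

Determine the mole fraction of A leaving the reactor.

Conversion of B: B consumed = 0.382 × 357 = 136.4 mol/min = 1ξ₁ + 1ξ₂.
Selectivity: 1ξ₁ / (1ξ₂) = 8.46 → ξ₁ = 8.46 ξ₂.
Substitute: (1·8.46 + 1) ξ₂ = 136.4 → ξ₂ = 14.42 mol/min, ξ₁ = 122 mol/min.
Outlet amounts (n = n₀ + Σ ν·ξ):
  B: 357 − 1(122) − 1(14.42) = 220.6
  C: 0 + 1(122) = 122
  A: 0 + 1(14.42) = 14.42
Total out = 357 mol/min; y_A = 14.42 / 357 = 0.04038.

0.0404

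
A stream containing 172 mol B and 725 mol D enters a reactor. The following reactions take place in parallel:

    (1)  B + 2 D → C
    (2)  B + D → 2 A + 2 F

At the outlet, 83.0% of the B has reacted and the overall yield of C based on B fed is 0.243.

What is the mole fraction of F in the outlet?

0.199

Yield of C: 1ξ₁ / 172 = 0.243 → ξ₁ = 41.8 mol.
Conversion of B: 1ξ₁ + 1ξ₂ = 0.83 × 172 = 142.8 → ξ₂ = 101 mol.
Outlet amounts (n = n₀ + Σ ν·ξ):
  B: 172 − 1(41.8) − 1(101) = 29.24
  D: 725 − 2(41.8) − 1(101) = 540.4
  C: 0 + 1(41.8) = 41.8
  A: 0 + 2(101) = 201.9
  F: 0 + 2(101) = 201.9
Total out = 1015 mol; y_F = 201.9 / 1015 = 0.1989.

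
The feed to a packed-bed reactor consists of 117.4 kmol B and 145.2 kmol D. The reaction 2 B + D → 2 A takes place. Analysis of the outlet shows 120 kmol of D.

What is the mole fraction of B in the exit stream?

For D: n = n₀ − 1ξ → 120 = 145.2 − 1ξ, giving ξ = 25.2 kmol.
Outlet amounts (n = n₀ + ν ξ):
  B: 117.4 − 2(25.2) = 67
  D: 145.2 − 1(25.2) = 120
  A: 0 + 2(25.2) = 50.4
Total out = 237.4 kmol; y_B = 67 / 237.4 = 0.2822.

0.282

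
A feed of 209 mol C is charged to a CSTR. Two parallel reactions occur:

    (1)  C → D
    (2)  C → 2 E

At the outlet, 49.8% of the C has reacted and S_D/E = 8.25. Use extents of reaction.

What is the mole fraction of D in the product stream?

0.457

Conversion of C: C consumed = 0.498 × 209 = 104.1 mol = 1ξ₁ + 1ξ₂.
Selectivity: 1ξ₁ / (2ξ₂) = 8.25 → ξ₁ = 16.5 ξ₂.
Substitute: (1·16.5 + 1) ξ₂ = 104.1 → ξ₂ = 5.948 mol, ξ₁ = 98.13 mol.
Outlet amounts (n = n₀ + Σ ν·ξ):
  C: 209 − 1(98.13) − 1(5.948) = 104.9
  D: 0 + 1(98.13) = 98.13
  E: 0 + 2(5.948) = 11.9
Total out = 214.9 mol; y_D = 98.13 / 214.9 = 0.4566.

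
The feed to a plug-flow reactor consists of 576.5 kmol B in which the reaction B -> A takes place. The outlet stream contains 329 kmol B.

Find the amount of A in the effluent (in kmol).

For B: n = n₀ − 1ξ → 329 = 576.5 − 1ξ, giving ξ = 247.5 kmol.
Outlet amounts (n = n₀ + ν ξ):
  B: 576.5 − 1(247.5) = 329
  A: 0 + 1(247.5) = 247.5

248 kmol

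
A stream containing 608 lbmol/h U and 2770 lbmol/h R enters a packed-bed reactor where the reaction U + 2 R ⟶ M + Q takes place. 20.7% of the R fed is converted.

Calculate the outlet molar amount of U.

321 lbmol/h

R reacted = 0.207 × 2770 = 573.4 lbmol/h; ν_R = −2, so ξ = 573.4/2 = 286.7 lbmol/h.
Outlet amounts (n = n₀ + ν ξ):
  U: 608 − 1(286.7) = 321.3
  R: 2770 − 2(286.7) = 2197
  M: 0 + 1(286.7) = 286.7
  Q: 0 + 1(286.7) = 286.7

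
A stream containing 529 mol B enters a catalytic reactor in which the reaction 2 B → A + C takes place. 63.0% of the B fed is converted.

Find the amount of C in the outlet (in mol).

B reacted = 0.63 × 529 = 333.3 mol; ν_B = −2, so ξ = 333.3/2 = 166.6 mol.
Outlet amounts (n = n₀ + ν ξ):
  B: 529 − 2(166.6) = 195.7
  A: 0 + 1(166.6) = 166.6
  C: 0 + 1(166.6) = 166.6

167 mol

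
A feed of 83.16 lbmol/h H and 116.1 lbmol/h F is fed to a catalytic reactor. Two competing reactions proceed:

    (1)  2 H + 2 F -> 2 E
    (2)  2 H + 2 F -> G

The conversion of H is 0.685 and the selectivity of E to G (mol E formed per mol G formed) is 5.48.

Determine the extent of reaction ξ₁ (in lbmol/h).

Conversion of H: H consumed = 0.685 × 83.16 = 56.96 lbmol/h = 2ξ₁ + 2ξ₂.
Selectivity: 2ξ₁ / (1ξ₂) = 5.48 → ξ₁ = 2.74 ξ₂.
Substitute: (2·2.74 + 2) ξ₂ = 56.96 → ξ₂ = 7.616 lbmol/h, ξ₁ = 20.87 lbmol/h.
Outlet amounts (n = n₀ + Σ ν·ξ):
  H: 83.16 − 2(20.87) − 2(7.616) = 26.2
  F: 116.1 − 2(20.87) − 2(7.616) = 59.14
  E: 0 + 2(20.87) = 41.73
  G: 0 + 1(7.616) = 7.616

ξ₁ = 20.9 lbmol/h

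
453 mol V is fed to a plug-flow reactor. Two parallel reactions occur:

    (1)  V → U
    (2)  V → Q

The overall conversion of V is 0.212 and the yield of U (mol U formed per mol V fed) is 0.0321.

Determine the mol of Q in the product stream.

Yield of U: 1ξ₁ / 453 = 0.0321 → ξ₁ = 14.54 mol.
Conversion of V: 1ξ₁ + 1ξ₂ = 0.212 × 453 = 96.04 → ξ₂ = 81.49 mol.
Outlet amounts (n = n₀ + Σ ν·ξ):
  V: 453 − 1(14.54) − 1(81.49) = 357
  U: 0 + 1(14.54) = 14.54
  Q: 0 + 1(81.49) = 81.49

81.5 mol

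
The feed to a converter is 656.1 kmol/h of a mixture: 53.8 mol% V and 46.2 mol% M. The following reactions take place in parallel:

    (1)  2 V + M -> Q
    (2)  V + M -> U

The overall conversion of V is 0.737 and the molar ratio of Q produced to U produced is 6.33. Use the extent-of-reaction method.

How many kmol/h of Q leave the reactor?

121 kmol/h

Conversion of V: V consumed = 0.737 × 353 = 260.1 kmol/h = 2ξ₁ + 1ξ₂.
Selectivity: 1ξ₁ / (1ξ₂) = 6.33 → ξ₁ = 6.33 ξ₂.
Substitute: (2·6.33 + 1) ξ₂ = 260.1 → ξ₂ = 19.04 kmol/h, ξ₁ = 120.6 kmol/h.
Outlet amounts (n = n₀ + Σ ν·ξ):
  V: 353 − 2(120.6) − 1(19.04) = 92.83
  M: 303.1 − 1(120.6) − 1(19.04) = 163.5
  Q: 0 + 1(120.6) = 120.6
  U: 0 + 1(19.04) = 19.04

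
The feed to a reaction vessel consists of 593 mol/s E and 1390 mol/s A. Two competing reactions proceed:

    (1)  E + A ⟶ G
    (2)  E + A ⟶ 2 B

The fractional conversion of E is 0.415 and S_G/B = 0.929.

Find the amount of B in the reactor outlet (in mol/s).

172 mol/s

Conversion of E: E consumed = 0.415 × 593 = 246.1 mol/s = 1ξ₁ + 1ξ₂.
Selectivity: 1ξ₁ / (2ξ₂) = 0.929 → ξ₁ = 1.858 ξ₂.
Substitute: (1·1.858 + 1) ξ₂ = 246.1 → ξ₂ = 86.11 mol/s, ξ₁ = 160 mol/s.
Outlet amounts (n = n₀ + Σ ν·ξ):
  E: 593 − 1(160) − 1(86.11) = 346.9
  A: 1390 − 1(160) − 1(86.11) = 1144
  G: 0 + 1(160) = 160
  B: 0 + 2(86.11) = 172.2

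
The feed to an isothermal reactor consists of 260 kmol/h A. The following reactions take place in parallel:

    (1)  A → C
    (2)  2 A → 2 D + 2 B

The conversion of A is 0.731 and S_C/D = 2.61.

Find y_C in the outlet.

Conversion of A: A consumed = 0.731 × 260 = 190.1 kmol/h = 1ξ₁ + 2ξ₂.
Selectivity: 1ξ₁ / (2ξ₂) = 2.61 → ξ₁ = 5.22 ξ₂.
Substitute: (1·5.22 + 2) ξ₂ = 190.1 → ξ₂ = 26.32 kmol/h, ξ₁ = 137.4 kmol/h.
Outlet amounts (n = n₀ + Σ ν·ξ):
  A: 260 − 1(137.4) − 2(26.32) = 69.94
  C: 0 + 1(137.4) = 137.4
  D: 0 + 2(26.32) = 52.65
  B: 0 + 2(26.32) = 52.65
Total out = 312.6 kmol/h; y_C = 137.4 / 312.6 = 0.4395.

0.44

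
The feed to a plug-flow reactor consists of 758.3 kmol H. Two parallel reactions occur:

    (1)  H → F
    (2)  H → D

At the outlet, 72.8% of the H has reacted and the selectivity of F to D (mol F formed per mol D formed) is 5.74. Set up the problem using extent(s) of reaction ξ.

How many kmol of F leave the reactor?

470 kmol

Conversion of H: H consumed = 0.728 × 758.3 = 552 kmol = 1ξ₁ + 1ξ₂.
Selectivity: 1ξ₁ / (1ξ₂) = 5.74 → ξ₁ = 5.74 ξ₂.
Substitute: (1·5.74 + 1) ξ₂ = 552 → ξ₂ = 81.91 kmol, ξ₁ = 470.1 kmol.
Outlet amounts (n = n₀ + Σ ν·ξ):
  H: 758.3 − 1(470.1) − 1(81.91) = 206.3
  F: 0 + 1(470.1) = 470.1
  D: 0 + 1(81.91) = 81.91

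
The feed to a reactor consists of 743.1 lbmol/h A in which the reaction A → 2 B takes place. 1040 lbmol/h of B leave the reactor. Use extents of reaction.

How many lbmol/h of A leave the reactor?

For B: n = n₀ + 2ξ → 1040 = 0 + 2ξ, giving ξ = 520 lbmol/h.
Outlet amounts (n = n₀ + ν ξ):
  A: 743.1 − 1(520) = 223.1
  B: 0 + 2(520) = 1040

223 lbmol/h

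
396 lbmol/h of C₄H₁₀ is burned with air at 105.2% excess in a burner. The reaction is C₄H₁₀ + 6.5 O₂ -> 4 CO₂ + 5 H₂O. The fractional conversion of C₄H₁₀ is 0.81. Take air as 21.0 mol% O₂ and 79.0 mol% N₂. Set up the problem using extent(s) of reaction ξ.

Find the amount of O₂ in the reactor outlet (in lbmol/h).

Stoichiometric O₂ = 6.5 × 396 = 2574 lbmol/h; O₂ fed = 2574 × 2.052 = 5282 lbmol/h.
N₂ fed = 5282 × 79/21 = 19870 lbmol/h.
Fuel reacted = 0.81 × 396 → ξ = 320.8 lbmol/h.
Outlet (n = n₀ + ν ξ):
  C₄H₁₀: 396 − 1(320.8) = 75.24
  O₂: 5282 − 6.5(320.8) = 3197
  N₂: 19870 (inert)
  CO₂: 0 + 4(320.8) = 1283
  H₂O: 0 + 5(320.8) = 1604

3200 lbmol/h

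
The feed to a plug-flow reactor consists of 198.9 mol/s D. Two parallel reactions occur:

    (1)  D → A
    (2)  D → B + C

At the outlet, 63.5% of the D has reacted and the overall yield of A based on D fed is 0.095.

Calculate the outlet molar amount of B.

107 mol/s

Yield of A: 1ξ₁ / 198.9 = 0.095 → ξ₁ = 18.9 mol/s.
Conversion of D: 1ξ₁ + 1ξ₂ = 0.635 × 198.9 = 126.3 → ξ₂ = 107.4 mol/s.
Outlet amounts (n = n₀ + Σ ν·ξ):
  D: 198.9 − 1(18.9) − 1(107.4) = 72.6
  A: 0 + 1(18.9) = 18.9
  B: 0 + 1(107.4) = 107.4
  C: 0 + 1(107.4) = 107.4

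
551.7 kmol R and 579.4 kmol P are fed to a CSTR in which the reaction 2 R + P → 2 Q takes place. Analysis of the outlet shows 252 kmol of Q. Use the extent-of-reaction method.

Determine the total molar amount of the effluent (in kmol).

1010 kmol

For Q: n = n₀ + 2ξ → 252 = 0 + 2ξ, giving ξ = 126 kmol.
Outlet amounts (n = n₀ + ν ξ):
  R: 551.7 − 2(126) = 299.7
  P: 579.4 − 1(126) = 453.4
  Q: 0 + 2(126) = 252
Total out = 299.7 + 453.4 + 252 = 1005 kmol.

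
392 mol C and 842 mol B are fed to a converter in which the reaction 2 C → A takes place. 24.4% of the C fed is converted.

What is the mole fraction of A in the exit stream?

C reacted = 0.244 × 392 = 95.65 mol; ν_C = −2, so ξ = 95.65/2 = 47.82 mol.
Outlet amounts (n = n₀ + ν ξ):
  C: 392 − 2(47.82) = 296.4
  A: 0 + 1(47.82) = 47.82
  B: 842 (inert)
Total out = 1186 mol; y_A = 47.82 / 1186 = 0.04032.

0.0403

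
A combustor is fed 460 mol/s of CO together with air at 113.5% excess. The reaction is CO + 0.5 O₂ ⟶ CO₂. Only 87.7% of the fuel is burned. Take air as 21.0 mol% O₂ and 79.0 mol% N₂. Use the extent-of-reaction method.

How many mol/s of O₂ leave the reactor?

Stoichiometric O₂ = 0.5 × 460 = 230 mol/s; O₂ fed = 230 × 2.135 = 491 mol/s.
N₂ fed = 491 × 79/21 = 1847 mol/s.
Fuel reacted = 0.877 × 460 → ξ = 403.4 mol/s.
Outlet (n = n₀ + ν ξ):
  CO: 460 − 1(403.4) = 56.58
  O₂: 491 − 0.5(403.4) = 289.3
  N₂: 1847 (inert)
  CO₂: 0 + 1(403.4) = 403.4

289 mol/s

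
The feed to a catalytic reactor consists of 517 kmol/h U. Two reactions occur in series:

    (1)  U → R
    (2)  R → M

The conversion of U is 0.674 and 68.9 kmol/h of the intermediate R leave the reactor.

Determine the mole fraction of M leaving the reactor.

Conversion of U: U consumed = 1ξ₁ = 0.674 × 517 → ξ₁ = 348.5 kmol/h.
R balance: n_R = 0 + 1ξ₁ − 1ξ₂ = 68.9 → ξ₂ = (1·348.5 − 68.9)/1 = 279.6 kmol/h.
Outlet amounts (n = n₀ + Σ ν·ξ):
  U: 517 − 1(348.5) = 168.5
  R: 0 + 1(348.5) − 1(279.6) = 68.9
  M: 0 + 1(279.6) = 279.6
Total out = 517 kmol/h; y_M = 279.6 / 517 = 0.5407.

0.541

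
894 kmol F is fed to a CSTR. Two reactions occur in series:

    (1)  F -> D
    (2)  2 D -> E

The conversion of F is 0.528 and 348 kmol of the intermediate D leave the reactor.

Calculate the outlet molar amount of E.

62 kmol

Conversion of F: F consumed = 1ξ₁ = 0.528 × 894 → ξ₁ = 472 kmol.
D balance: n_D = 0 + 1ξ₁ − 2ξ₂ = 348 → ξ₂ = (1·472 − 348)/2 = 62.02 kmol.
Outlet amounts (n = n₀ + Σ ν·ξ):
  F: 894 − 1(472) = 422
  D: 0 + 1(472) − 2(62.02) = 348
  E: 0 + 1(62.02) = 62.02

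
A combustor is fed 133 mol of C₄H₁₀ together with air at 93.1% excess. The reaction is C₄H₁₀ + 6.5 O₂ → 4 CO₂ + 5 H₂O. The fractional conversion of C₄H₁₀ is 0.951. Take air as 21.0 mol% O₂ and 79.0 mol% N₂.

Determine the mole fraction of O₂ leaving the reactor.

0.102

Stoichiometric O₂ = 6.5 × 133 = 864.5 mol; O₂ fed = 864.5 × 1.931 = 1669 mol.
N₂ fed = 1669 × 79/21 = 6280 mol.
Fuel reacted = 0.951 × 133 → ξ = 126.5 mol.
Outlet (n = n₀ + ν ξ):
  C₄H₁₀: 133 − 1(126.5) = 6.517
  O₂: 1669 − 6.5(126.5) = 847.2
  N₂: 6280 (inert)
  CO₂: 0 + 4(126.5) = 505.9
  H₂O: 0 + 5(126.5) = 632.4
Total out = 8272 mol; y_O₂ = 847.2 / 8272 = 0.1024.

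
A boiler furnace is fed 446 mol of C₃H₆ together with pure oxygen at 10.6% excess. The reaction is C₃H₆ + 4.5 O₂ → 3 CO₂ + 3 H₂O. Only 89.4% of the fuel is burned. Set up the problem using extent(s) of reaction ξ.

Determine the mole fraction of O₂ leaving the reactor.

0.149

Stoichiometric O₂ = 4.5 × 446 = 2007 mol; O₂ fed = 2007 × 1.106 = 2220 mol.
Fuel reacted = 0.894 × 446 → ξ = 398.7 mol.
Outlet (n = n₀ + ν ξ):
  C₃H₆: 446 − 1(398.7) = 47.28
  O₂: 2220 − 4.5(398.7) = 425.5
  CO₂: 0 + 3(398.7) = 1196
  H₂O: 0 + 3(398.7) = 1196
Total out = 2865 mol; y_O₂ = 425.5 / 2865 = 0.1485.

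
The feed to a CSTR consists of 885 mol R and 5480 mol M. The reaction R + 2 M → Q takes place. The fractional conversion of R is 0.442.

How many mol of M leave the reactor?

4700 mol

R reacted = 0.442 × 885 = 391.2 mol; ν_R = −1, so ξ = 391.2/1 = 391.2 mol.
Outlet amounts (n = n₀ + ν ξ):
  R: 885 − 1(391.2) = 493.8
  M: 5480 − 2(391.2) = 4698
  Q: 0 + 1(391.2) = 391.2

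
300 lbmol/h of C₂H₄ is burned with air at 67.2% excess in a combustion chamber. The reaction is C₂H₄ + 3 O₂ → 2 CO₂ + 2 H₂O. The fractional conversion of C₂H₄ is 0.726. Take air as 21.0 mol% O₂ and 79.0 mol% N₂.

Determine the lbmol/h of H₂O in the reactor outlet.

Stoichiometric O₂ = 3 × 300 = 900 lbmol/h; O₂ fed = 900 × 1.672 = 1505 lbmol/h.
N₂ fed = 1505 × 79/21 = 5661 lbmol/h.
Fuel reacted = 0.726 × 300 → ξ = 217.8 lbmol/h.
Outlet (n = n₀ + ν ξ):
  C₂H₄: 300 − 1(217.8) = 82.2
  O₂: 1505 − 3(217.8) = 851.4
  N₂: 5661 (inert)
  CO₂: 0 + 2(217.8) = 435.6
  H₂O: 0 + 2(217.8) = 435.6

436 lbmol/h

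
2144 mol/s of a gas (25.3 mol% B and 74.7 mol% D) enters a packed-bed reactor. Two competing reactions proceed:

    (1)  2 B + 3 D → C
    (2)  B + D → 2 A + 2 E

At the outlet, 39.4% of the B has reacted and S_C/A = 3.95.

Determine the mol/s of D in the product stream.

1290 mol/s

Conversion of B: B consumed = 0.394 × 542.4 = 213.7 mol/s = 2ξ₁ + 1ξ₂.
Selectivity: 1ξ₁ / (2ξ₂) = 3.95 → ξ₁ = 7.9 ξ₂.
Substitute: (2·7.9 + 1) ξ₂ = 213.7 → ξ₂ = 12.72 mol/s, ξ₁ = 100.5 mol/s.
Outlet amounts (n = n₀ + Σ ν·ξ):
  B: 542.4 − 2(100.5) − 1(12.72) = 328.7
  D: 1602 − 3(100.5) − 1(12.72) = 1287
  C: 0 + 1(100.5) = 100.5
  A: 0 + 2(12.72) = 25.44
  E: 0 + 2(12.72) = 25.44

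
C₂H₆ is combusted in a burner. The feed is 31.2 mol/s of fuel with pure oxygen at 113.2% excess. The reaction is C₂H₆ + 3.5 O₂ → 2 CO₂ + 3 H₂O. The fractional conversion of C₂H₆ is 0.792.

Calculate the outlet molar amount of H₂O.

74.1 mol/s

Stoichiometric O₂ = 3.5 × 31.2 = 109.2 mol/s; O₂ fed = 109.2 × 2.132 = 232.8 mol/s.
Fuel reacted = 0.792 × 31.2 → ξ = 24.71 mol/s.
Outlet (n = n₀ + ν ξ):
  C₂H₆: 31.2 − 1(24.71) = 6.49
  O₂: 232.8 − 3.5(24.71) = 146.3
  CO₂: 0 + 2(24.71) = 49.42
  H₂O: 0 + 3(24.71) = 74.13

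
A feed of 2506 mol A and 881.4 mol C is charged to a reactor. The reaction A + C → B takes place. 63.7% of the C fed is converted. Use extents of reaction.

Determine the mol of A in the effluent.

C reacted = 0.637 × 881.4 = 561.5 mol; ν_C = −1, so ξ = 561.5/1 = 561.5 mol.
Outlet amounts (n = n₀ + ν ξ):
  A: 2506 − 1(561.5) = 1945
  C: 881.4 − 1(561.5) = 319.9
  B: 0 + 1(561.5) = 561.5

1940 mol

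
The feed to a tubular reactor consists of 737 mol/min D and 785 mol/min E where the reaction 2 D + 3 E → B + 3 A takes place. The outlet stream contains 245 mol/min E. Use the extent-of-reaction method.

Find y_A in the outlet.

For E: n = n₀ − 3ξ → 245 = 785 − 3ξ, giving ξ = 180 mol/min.
Outlet amounts (n = n₀ + ν ξ):
  D: 737 − 2(180) = 377
  E: 785 − 3(180) = 245
  B: 0 + 1(180) = 180
  A: 0 + 3(180) = 540
Total out = 1342 mol/min; y_A = 540 / 1342 = 0.4024.

0.402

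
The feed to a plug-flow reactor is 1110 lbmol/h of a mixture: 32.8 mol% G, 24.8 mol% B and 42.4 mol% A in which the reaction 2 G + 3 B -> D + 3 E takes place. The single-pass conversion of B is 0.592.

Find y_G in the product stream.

0.242

B reacted = 0.592 × 275.3 = 163 lbmol/h; ν_B = −3, so ξ = 163/3 = 54.32 lbmol/h.
Outlet amounts (n = n₀ + ν ξ):
  G: 364.1 − 2(54.32) = 255.4
  B: 275.3 − 3(54.32) = 112.3
  D: 0 + 1(54.32) = 54.32
  E: 0 + 3(54.32) = 163
  A: 470.6 (inert)
Total out = 1056 lbmol/h; y_G = 255.4 / 1056 = 0.242.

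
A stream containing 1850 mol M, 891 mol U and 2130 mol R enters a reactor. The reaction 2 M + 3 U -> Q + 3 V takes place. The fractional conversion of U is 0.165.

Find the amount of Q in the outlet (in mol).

49 mol

U reacted = 0.165 × 891 = 147 mol; ν_U = −3, so ξ = 147/3 = 49.01 mol.
Outlet amounts (n = n₀ + ν ξ):
  M: 1850 − 2(49.01) = 1752
  U: 891 − 3(49.01) = 744
  Q: 0 + 1(49.01) = 49.01
  V: 0 + 3(49.01) = 147
  R: 2130 (inert)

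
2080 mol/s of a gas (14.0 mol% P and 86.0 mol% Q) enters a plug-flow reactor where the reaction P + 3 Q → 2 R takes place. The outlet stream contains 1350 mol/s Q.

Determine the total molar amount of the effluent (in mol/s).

1790 mol/s

For Q: n = n₀ − 3ξ → 1350 = 1789 − 3ξ, giving ξ = 146.3 mol/s.
Outlet amounts (n = n₀ + ν ξ):
  P: 291.2 − 1(146.3) = 144.9
  Q: 1789 − 3(146.3) = 1350
  R: 0 + 2(146.3) = 292.5
Total out = 144.9 + 1350 + 292.5 = 1787 mol/s.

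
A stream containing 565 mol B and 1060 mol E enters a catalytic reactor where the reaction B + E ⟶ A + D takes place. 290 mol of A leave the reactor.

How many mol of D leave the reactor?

For A: n = n₀ + 1ξ → 290 = 0 + 1ξ, giving ξ = 290 mol.
Outlet amounts (n = n₀ + ν ξ):
  B: 565 − 1(290) = 275
  E: 1060 − 1(290) = 770
  A: 0 + 1(290) = 290
  D: 0 + 1(290) = 290

290 mol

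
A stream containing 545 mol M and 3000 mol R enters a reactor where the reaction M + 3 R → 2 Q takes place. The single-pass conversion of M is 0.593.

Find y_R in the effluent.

0.7

M reacted = 0.593 × 545 = 323.2 mol; ν_M = −1, so ξ = 323.2/1 = 323.2 mol.
Outlet amounts (n = n₀ + ν ξ):
  M: 545 − 1(323.2) = 221.8
  R: 3000 − 3(323.2) = 2030
  Q: 0 + 2(323.2) = 646.4
Total out = 2899 mol; y_R = 2030 / 2899 = 0.7005.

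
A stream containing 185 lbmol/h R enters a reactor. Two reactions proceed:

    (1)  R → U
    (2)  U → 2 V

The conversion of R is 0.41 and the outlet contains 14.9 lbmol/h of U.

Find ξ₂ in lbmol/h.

Conversion of R: R consumed = 1ξ₁ = 0.41 × 185 → ξ₁ = 75.85 lbmol/h.
U balance: n_U = 0 + 1ξ₁ − 1ξ₂ = 14.9 → ξ₂ = (1·75.85 − 14.9)/1 = 60.95 lbmol/h.
Outlet amounts (n = n₀ + Σ ν·ξ):
  R: 185 − 1(75.85) = 109.2
  U: 0 + 1(75.85) − 1(60.95) = 14.9
  V: 0 + 2(60.95) = 121.9

ξ₂ = 60.9 lbmol/h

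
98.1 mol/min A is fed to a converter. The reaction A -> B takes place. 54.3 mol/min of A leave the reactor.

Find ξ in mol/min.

For A: n = n₀ − 1ξ → 54.3 = 98.1 − 1ξ, giving ξ = 43.8 mol/min.
Outlet amounts (n = n₀ + ν ξ):
  A: 98.1 − 1(43.8) = 54.3
  B: 0 + 1(43.8) = 43.8

ξ = 43.8 mol/min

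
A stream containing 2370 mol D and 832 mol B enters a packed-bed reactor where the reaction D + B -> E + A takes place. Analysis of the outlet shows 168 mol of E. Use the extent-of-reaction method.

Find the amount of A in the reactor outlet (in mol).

168 mol

For E: n = n₀ + 1ξ → 168 = 0 + 1ξ, giving ξ = 168 mol.
Outlet amounts (n = n₀ + ν ξ):
  D: 2370 − 1(168) = 2202
  B: 832 − 1(168) = 664
  E: 0 + 1(168) = 168
  A: 0 + 1(168) = 168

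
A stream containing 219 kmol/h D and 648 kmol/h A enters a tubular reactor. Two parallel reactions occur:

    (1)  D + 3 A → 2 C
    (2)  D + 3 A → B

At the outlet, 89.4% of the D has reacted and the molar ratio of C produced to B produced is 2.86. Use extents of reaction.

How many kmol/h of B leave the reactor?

Conversion of D: D consumed = 0.894 × 219 = 195.8 kmol/h = 1ξ₁ + 1ξ₂.
Selectivity: 2ξ₁ / (1ξ₂) = 2.86 → ξ₁ = 1.43 ξ₂.
Substitute: (1·1.43 + 1) ξ₂ = 195.8 → ξ₂ = 80.57 kmol/h, ξ₁ = 115.2 kmol/h.
Outlet amounts (n = n₀ + Σ ν·ξ):
  D: 219 − 1(115.2) − 1(80.57) = 23.21
  A: 648 − 3(115.2) − 3(80.57) = 60.64
  C: 0 + 2(115.2) = 230.4
  B: 0 + 1(80.57) = 80.57

80.6 kmol/h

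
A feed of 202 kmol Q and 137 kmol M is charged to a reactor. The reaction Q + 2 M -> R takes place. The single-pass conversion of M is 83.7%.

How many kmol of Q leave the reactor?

M reacted = 0.837 × 137 = 114.7 kmol; ν_M = −2, so ξ = 114.7/2 = 57.33 kmol.
Outlet amounts (n = n₀ + ν ξ):
  Q: 202 − 1(57.33) = 144.7
  M: 137 − 2(57.33) = 22.33
  R: 0 + 1(57.33) = 57.33

145 kmol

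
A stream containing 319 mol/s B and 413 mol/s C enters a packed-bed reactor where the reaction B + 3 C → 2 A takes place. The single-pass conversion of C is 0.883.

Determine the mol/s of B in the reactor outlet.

197 mol/s

C reacted = 0.883 × 413 = 364.7 mol/s; ν_C = −3, so ξ = 364.7/3 = 121.6 mol/s.
Outlet amounts (n = n₀ + ν ξ):
  B: 319 − 1(121.6) = 197.4
  C: 413 − 3(121.6) = 48.32
  A: 0 + 2(121.6) = 243.1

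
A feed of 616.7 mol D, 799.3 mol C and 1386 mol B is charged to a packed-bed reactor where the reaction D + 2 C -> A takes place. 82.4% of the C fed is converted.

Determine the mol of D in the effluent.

C reacted = 0.824 × 799.3 = 658.6 mol; ν_C = −2, so ξ = 658.6/2 = 329.3 mol.
Outlet amounts (n = n₀ + ν ξ):
  D: 616.7 − 1(329.3) = 287.4
  C: 799.3 − 2(329.3) = 140.7
  A: 0 + 1(329.3) = 329.3
  B: 1386 (inert)

287 mol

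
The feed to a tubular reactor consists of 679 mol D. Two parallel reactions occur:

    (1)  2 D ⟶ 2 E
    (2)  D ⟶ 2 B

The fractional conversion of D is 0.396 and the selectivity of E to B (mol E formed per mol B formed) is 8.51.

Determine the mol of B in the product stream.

29.8 mol

Conversion of D: D consumed = 0.396 × 679 = 268.9 mol = 2ξ₁ + 1ξ₂.
Selectivity: 2ξ₁ / (2ξ₂) = 8.51 → ξ₁ = 8.51 ξ₂.
Substitute: (2·8.51 + 1) ξ₂ = 268.9 → ξ₂ = 14.92 mol, ξ₁ = 127 mol.
Outlet amounts (n = n₀ + Σ ν·ξ):
  D: 679 − 2(127) − 1(14.92) = 410.1
  E: 0 + 2(127) = 254
  B: 0 + 2(14.92) = 29.84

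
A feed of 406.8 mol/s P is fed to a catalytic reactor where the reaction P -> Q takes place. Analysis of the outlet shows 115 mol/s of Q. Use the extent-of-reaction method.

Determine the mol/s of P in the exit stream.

292 mol/s

For Q: n = n₀ + 1ξ → 115 = 0 + 1ξ, giving ξ = 115 mol/s.
Outlet amounts (n = n₀ + ν ξ):
  P: 406.8 − 1(115) = 291.8
  Q: 0 + 1(115) = 115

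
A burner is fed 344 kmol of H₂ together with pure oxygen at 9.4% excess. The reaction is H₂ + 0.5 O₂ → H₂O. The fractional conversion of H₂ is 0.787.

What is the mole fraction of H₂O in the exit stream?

Stoichiometric O₂ = 0.5 × 344 = 172 kmol; O₂ fed = 172 × 1.094 = 188.2 kmol.
Fuel reacted = 0.787 × 344 → ξ = 270.7 kmol.
Outlet (n = n₀ + ν ξ):
  H₂: 344 − 1(270.7) = 73.27
  O₂: 188.2 − 0.5(270.7) = 52.8
  H₂O: 0 + 1(270.7) = 270.7
Total out = 396.8 kmol; y_H₂O = 270.7 / 396.8 = 0.6823.

0.682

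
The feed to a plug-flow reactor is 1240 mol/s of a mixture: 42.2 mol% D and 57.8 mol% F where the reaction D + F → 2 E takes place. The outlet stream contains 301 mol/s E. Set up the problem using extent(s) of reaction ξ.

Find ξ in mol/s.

For E: n = n₀ + 2ξ → 301 = 0 + 2ξ, giving ξ = 150.5 mol/s.
Outlet amounts (n = n₀ + ν ξ):
  D: 523.3 − 1(150.5) = 372.8
  F: 716.7 − 1(150.5) = 566.2
  E: 0 + 2(150.5) = 301

ξ = 150 mol/s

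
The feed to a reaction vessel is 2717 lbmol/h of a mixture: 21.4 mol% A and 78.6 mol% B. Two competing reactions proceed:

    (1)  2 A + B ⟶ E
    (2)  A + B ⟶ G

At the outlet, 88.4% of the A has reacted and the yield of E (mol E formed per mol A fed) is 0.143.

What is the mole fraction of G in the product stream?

0.158

Yield of E: 1ξ₁ / 581.4 = 0.143 → ξ₁ = 83.15 lbmol/h.
Conversion of A: 2ξ₁ + 1ξ₂ = 0.884 × 581.4 = 514 → ξ₂ = 347.7 lbmol/h.
Outlet amounts (n = n₀ + Σ ν·ξ):
  A: 581.4 − 2(83.15) − 1(347.7) = 67.45
  B: 2136 − 1(83.15) − 1(347.7) = 1705
  E: 0 + 1(83.15) = 83.15
  G: 0 + 1(347.7) = 347.7
Total out = 2203 lbmol/h; y_G = 347.7 / 2203 = 0.1578.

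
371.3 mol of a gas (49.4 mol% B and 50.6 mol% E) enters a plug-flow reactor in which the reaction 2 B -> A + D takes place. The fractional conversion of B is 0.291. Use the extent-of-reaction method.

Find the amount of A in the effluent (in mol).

B reacted = 0.291 × 183.4 = 53.38 mol; ν_B = −2, so ξ = 53.38/2 = 26.69 mol.
Outlet amounts (n = n₀ + ν ξ):
  B: 183.4 − 2(26.69) = 130
  A: 0 + 1(26.69) = 26.69
  D: 0 + 1(26.69) = 26.69
  E: 187.9 (inert)

26.7 mol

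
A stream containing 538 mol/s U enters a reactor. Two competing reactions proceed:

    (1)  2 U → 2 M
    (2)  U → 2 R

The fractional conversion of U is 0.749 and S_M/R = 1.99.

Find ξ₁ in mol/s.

Conversion of U: U consumed = 0.749 × 538 = 403 mol/s = 2ξ₁ + 1ξ₂.
Selectivity: 2ξ₁ / (2ξ₂) = 1.99 → ξ₁ = 1.99 ξ₂.
Substitute: (2·1.99 + 1) ξ₂ = 403 → ξ₂ = 80.92 mol/s, ξ₁ = 161 mol/s.
Outlet amounts (n = n₀ + Σ ν·ξ):
  U: 538 − 2(161) − 1(80.92) = 135
  M: 0 + 2(161) = 322
  R: 0 + 2(80.92) = 161.8

ξ₁ = 161 mol/s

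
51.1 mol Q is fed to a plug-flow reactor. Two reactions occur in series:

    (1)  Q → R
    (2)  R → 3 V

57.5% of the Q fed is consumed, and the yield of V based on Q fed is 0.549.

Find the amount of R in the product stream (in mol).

20 mol

Conversion of Q: Q consumed = 1ξ₁ = 0.575 × 51.1 → ξ₁ = 29.38 mol.
Yield of V: 3ξ₂ / 51.1 = 0.549 → ξ₂ = 9.351 mol.
Outlet amounts (n = n₀ + Σ ν·ξ):
  Q: 51.1 − 1(29.38) = 21.72
  R: 0 + 1(29.38) − 1(9.351) = 20.03
  V: 0 + 3(9.351) = 28.05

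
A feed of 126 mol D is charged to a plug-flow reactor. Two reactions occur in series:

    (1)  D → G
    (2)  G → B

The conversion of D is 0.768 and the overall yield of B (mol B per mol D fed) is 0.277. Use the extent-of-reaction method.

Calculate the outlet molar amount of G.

61.9 mol

Conversion of D: D consumed = 1ξ₁ = 0.768 × 126 → ξ₁ = 96.77 mol.
Yield of B: 1ξ₂ / 126 = 0.277 → ξ₂ = 34.9 mol.
Outlet amounts (n = n₀ + Σ ν·ξ):
  D: 126 − 1(96.77) = 29.23
  G: 0 + 1(96.77) − 1(34.9) = 61.87
  B: 0 + 1(34.9) = 34.9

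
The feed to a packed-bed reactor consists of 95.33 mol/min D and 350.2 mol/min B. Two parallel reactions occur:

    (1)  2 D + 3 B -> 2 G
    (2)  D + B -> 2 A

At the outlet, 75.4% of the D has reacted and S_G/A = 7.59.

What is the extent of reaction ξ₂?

ξ₂ = 4.44 mol/min

Conversion of D: D consumed = 0.754 × 95.33 = 71.88 mol/min = 2ξ₁ + 1ξ₂.
Selectivity: 2ξ₁ / (2ξ₂) = 7.59 → ξ₁ = 7.59 ξ₂.
Substitute: (2·7.59 + 1) ξ₂ = 71.88 → ξ₂ = 4.442 mol/min, ξ₁ = 33.72 mol/min.
Outlet amounts (n = n₀ + Σ ν·ξ):
  D: 95.33 − 2(33.72) − 1(4.442) = 23.45
  B: 350.2 − 3(33.72) − 1(4.442) = 244.6
  G: 0 + 2(33.72) = 67.44
  A: 0 + 2(4.442) = 8.885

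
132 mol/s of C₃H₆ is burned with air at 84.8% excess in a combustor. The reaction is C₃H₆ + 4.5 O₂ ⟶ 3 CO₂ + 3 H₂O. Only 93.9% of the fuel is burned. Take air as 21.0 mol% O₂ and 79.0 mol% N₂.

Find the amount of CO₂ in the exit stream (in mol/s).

Stoichiometric O₂ = 4.5 × 132 = 594 mol/s; O₂ fed = 594 × 1.848 = 1098 mol/s.
N₂ fed = 1098 × 79/21 = 4129 mol/s.
Fuel reacted = 0.939 × 132 → ξ = 123.9 mol/s.
Outlet (n = n₀ + ν ξ):
  C₃H₆: 132 − 1(123.9) = 8.052
  O₂: 1098 − 4.5(123.9) = 539.9
  N₂: 4129 (inert)
  CO₂: 0 + 3(123.9) = 371.8
  H₂O: 0 + 3(123.9) = 371.8

372 mol/s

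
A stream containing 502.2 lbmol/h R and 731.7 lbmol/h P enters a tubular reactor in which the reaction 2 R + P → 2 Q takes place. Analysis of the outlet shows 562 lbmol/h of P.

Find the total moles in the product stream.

1060 lbmol/h

For P: n = n₀ − 1ξ → 562 = 731.7 − 1ξ, giving ξ = 169.7 lbmol/h.
Outlet amounts (n = n₀ + ν ξ):
  R: 502.2 − 2(169.7) = 162.8
  P: 731.7 − 1(169.7) = 562
  Q: 0 + 2(169.7) = 339.4
Total out = 162.8 + 562 + 339.4 = 1064 lbmol/h.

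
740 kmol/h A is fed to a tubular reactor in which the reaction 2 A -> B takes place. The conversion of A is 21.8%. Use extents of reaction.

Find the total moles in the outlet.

A reacted = 0.218 × 740 = 161.3 kmol/h; ν_A = −2, so ξ = 161.3/2 = 80.66 kmol/h.
Outlet amounts (n = n₀ + ν ξ):
  A: 740 − 2(80.66) = 578.7
  B: 0 + 1(80.66) = 80.66
Total out = 578.7 + 80.66 = 659.3 kmol/h.

659 kmol/h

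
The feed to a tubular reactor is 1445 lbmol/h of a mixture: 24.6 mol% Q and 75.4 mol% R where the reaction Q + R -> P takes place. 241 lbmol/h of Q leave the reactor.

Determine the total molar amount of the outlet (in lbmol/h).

1330 lbmol/h

For Q: n = n₀ − 1ξ → 241 = 355.5 − 1ξ, giving ξ = 114.5 lbmol/h.
Outlet amounts (n = n₀ + ν ξ):
  Q: 355.5 − 1(114.5) = 241
  R: 1090 − 1(114.5) = 975.1
  P: 0 + 1(114.5) = 114.5
Total out = 241 + 975.1 + 114.5 = 1331 lbmol/h.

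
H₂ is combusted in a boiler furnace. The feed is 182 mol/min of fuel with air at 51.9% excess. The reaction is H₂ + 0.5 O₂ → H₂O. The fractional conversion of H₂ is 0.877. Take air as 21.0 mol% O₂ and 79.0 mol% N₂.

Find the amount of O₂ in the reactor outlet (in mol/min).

Stoichiometric O₂ = 0.5 × 182 = 91 mol/min; O₂ fed = 91 × 1.519 = 138.2 mol/min.
N₂ fed = 138.2 × 79/21 = 520 mol/min.
Fuel reacted = 0.877 × 182 → ξ = 159.6 mol/min.
Outlet (n = n₀ + ν ξ):
  H₂: 182 − 1(159.6) = 22.39
  O₂: 138.2 − 0.5(159.6) = 58.42
  N₂: 520 (inert)
  H₂O: 0 + 1(159.6) = 159.6

58.4 mol/min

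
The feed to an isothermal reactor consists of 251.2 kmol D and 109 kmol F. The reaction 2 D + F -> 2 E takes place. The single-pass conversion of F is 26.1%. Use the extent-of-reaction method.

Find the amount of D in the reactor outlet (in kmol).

F reacted = 0.261 × 109 = 28.45 kmol; ν_F = −1, so ξ = 28.45/1 = 28.45 kmol.
Outlet amounts (n = n₀ + ν ξ):
  D: 251.2 − 2(28.45) = 194.3
  F: 109 − 1(28.45) = 80.55
  E: 0 + 2(28.45) = 56.9

194 kmol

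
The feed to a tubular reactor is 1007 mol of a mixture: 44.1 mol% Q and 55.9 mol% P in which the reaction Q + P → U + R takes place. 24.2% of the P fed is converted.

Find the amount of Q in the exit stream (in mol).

P reacted = 0.242 × 562.9 = 136.2 mol; ν_P = −1, so ξ = 136.2/1 = 136.2 mol.
Outlet amounts (n = n₀ + ν ξ):
  Q: 444.1 − 1(136.2) = 307.9
  P: 562.9 − 1(136.2) = 426.7
  U: 0 + 1(136.2) = 136.2
  R: 0 + 1(136.2) = 136.2

308 mol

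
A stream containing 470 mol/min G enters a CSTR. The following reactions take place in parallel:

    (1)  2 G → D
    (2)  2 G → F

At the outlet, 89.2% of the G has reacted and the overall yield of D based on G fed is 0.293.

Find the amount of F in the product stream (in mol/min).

71.9 mol/min

Yield of D: 1ξ₁ / 470 = 0.293 → ξ₁ = 137.7 mol/min.
Conversion of G: 2ξ₁ + 2ξ₂ = 0.892 × 470 = 419.2 → ξ₂ = 71.91 mol/min.
Outlet amounts (n = n₀ + Σ ν·ξ):
  G: 470 − 2(137.7) − 2(71.91) = 50.76
  D: 0 + 1(137.7) = 137.7
  F: 0 + 1(71.91) = 71.91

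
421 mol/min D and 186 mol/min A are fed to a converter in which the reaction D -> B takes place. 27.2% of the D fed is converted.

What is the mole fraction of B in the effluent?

0.189

D reacted = 0.272 × 421 = 114.5 mol/min; ν_D = −1, so ξ = 114.5/1 = 114.5 mol/min.
Outlet amounts (n = n₀ + ν ξ):
  D: 421 − 1(114.5) = 306.5
  B: 0 + 1(114.5) = 114.5
  A: 186 (inert)
Total out = 607 mol/min; y_B = 114.5 / 607 = 0.1887.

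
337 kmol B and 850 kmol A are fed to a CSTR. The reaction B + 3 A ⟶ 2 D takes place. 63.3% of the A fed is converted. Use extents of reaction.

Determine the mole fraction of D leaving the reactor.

0.433

A reacted = 0.633 × 850 = 538 kmol; ν_A = −3, so ξ = 538/3 = 179.3 kmol.
Outlet amounts (n = n₀ + ν ξ):
  B: 337 − 1(179.3) = 157.7
  A: 850 − 3(179.3) = 312
  D: 0 + 2(179.3) = 358.7
Total out = 828.3 kmol; y_D = 358.7 / 828.3 = 0.4331.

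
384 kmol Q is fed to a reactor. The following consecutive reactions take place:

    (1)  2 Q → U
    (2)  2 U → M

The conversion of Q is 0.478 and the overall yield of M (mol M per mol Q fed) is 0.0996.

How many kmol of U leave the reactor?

Conversion of Q: Q consumed = 2ξ₁ = 0.478 × 384 → ξ₁ = 91.78 kmol.
Yield of M: 1ξ₂ / 384 = 0.0996 → ξ₂ = 38.25 kmol.
Outlet amounts (n = n₀ + Σ ν·ξ):
  Q: 384 − 2(91.78) = 200.4
  U: 0 + 1(91.78) − 2(38.25) = 15.28
  M: 0 + 1(38.25) = 38.25

15.3 kmol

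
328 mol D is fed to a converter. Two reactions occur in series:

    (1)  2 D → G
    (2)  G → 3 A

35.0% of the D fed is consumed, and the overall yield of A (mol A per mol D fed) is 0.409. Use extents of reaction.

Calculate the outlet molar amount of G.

12.7 mol

Conversion of D: D consumed = 2ξ₁ = 0.35 × 328 → ξ₁ = 57.4 mol.
Yield of A: 3ξ₂ / 328 = 0.409 → ξ₂ = 44.72 mol.
Outlet amounts (n = n₀ + Σ ν·ξ):
  D: 328 − 2(57.4) = 213.2
  G: 0 + 1(57.4) − 1(44.72) = 12.68
  A: 0 + 3(44.72) = 134.2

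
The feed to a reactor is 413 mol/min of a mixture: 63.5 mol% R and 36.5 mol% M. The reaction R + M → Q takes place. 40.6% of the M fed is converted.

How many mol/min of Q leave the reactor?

M reacted = 0.406 × 150.7 = 61.2 mol/min; ν_M = −1, so ξ = 61.2/1 = 61.2 mol/min.
Outlet amounts (n = n₀ + ν ξ):
  R: 262.3 − 1(61.2) = 201.1
  M: 150.7 − 1(61.2) = 89.54
  Q: 0 + 1(61.2) = 61.2

61.2 mol/min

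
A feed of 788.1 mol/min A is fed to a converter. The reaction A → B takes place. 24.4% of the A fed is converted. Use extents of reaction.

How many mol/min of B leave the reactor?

A reacted = 0.244 × 788.1 = 192.3 mol/min; ν_A = −1, so ξ = 192.3/1 = 192.3 mol/min.
Outlet amounts (n = n₀ + ν ξ):
  A: 788.1 − 1(192.3) = 595.8
  B: 0 + 1(192.3) = 192.3

192 mol/min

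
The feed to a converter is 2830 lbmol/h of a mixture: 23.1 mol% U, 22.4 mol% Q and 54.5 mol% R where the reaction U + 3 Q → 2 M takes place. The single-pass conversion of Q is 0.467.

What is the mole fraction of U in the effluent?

0.211

Q reacted = 0.467 × 633.9 = 296 lbmol/h; ν_Q = −3, so ξ = 296/3 = 98.68 lbmol/h.
Outlet amounts (n = n₀ + ν ξ):
  U: 653.7 − 1(98.68) = 555
  Q: 633.9 − 3(98.68) = 337.9
  M: 0 + 2(98.68) = 197.4
  R: 1542 (inert)
Total out = 2633 lbmol/h; y_U = 555 / 2633 = 0.2108.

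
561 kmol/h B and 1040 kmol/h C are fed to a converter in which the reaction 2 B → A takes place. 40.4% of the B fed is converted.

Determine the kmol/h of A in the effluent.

B reacted = 0.404 × 561 = 226.6 kmol/h; ν_B = −2, so ξ = 226.6/2 = 113.3 kmol/h.
Outlet amounts (n = n₀ + ν ξ):
  B: 561 − 2(113.3) = 334.4
  A: 0 + 1(113.3) = 113.3
  C: 1040 (inert)

113 kmol/h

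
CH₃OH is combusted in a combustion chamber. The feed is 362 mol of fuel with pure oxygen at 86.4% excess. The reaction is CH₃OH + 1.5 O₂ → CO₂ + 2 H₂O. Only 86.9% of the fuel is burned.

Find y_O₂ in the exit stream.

0.353

Stoichiometric O₂ = 1.5 × 362 = 543 mol; O₂ fed = 543 × 1.864 = 1012 mol.
Fuel reacted = 0.869 × 362 → ξ = 314.6 mol.
Outlet (n = n₀ + ν ξ):
  CH₃OH: 362 − 1(314.6) = 47.42
  O₂: 1012 − 1.5(314.6) = 540.3
  CO₂: 0 + 1(314.6) = 314.6
  H₂O: 0 + 2(314.6) = 629.2
Total out = 1531 mol; y_O₂ = 540.3 / 1531 = 0.3528.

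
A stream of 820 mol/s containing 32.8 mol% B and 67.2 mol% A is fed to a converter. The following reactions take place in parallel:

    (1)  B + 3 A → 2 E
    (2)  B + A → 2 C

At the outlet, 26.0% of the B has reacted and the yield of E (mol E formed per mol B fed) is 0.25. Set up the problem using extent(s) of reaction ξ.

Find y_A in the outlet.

Yield of E: 2ξ₁ / 269 = 0.25 → ξ₁ = 33.62 mol/s.
Conversion of B: 1ξ₁ + 1ξ₂ = 0.26 × 269 = 69.93 → ξ₂ = 36.31 mol/s.
Outlet amounts (n = n₀ + Σ ν·ξ):
  B: 269 − 1(33.62) − 1(36.31) = 199
  A: 551 − 3(33.62) − 1(36.31) = 413.9
  E: 0 + 2(33.62) = 67.24
  C: 0 + 2(36.31) = 72.62
Total out = 752.8 mol/s; y_A = 413.9 / 752.8 = 0.5498.

0.55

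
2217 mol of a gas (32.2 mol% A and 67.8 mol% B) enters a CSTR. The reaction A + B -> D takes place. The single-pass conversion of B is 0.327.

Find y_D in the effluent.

B reacted = 0.327 × 1503 = 491.5 mol; ν_B = −1, so ξ = 491.5/1 = 491.5 mol.
Outlet amounts (n = n₀ + ν ξ):
  A: 713.9 − 1(491.5) = 222.4
  B: 1503 − 1(491.5) = 1012
  D: 0 + 1(491.5) = 491.5
Total out = 1725 mol; y_D = 491.5 / 1725 = 0.2849.

0.285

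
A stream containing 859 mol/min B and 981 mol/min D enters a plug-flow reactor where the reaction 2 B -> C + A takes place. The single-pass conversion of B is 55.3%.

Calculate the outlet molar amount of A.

238 mol/min

B reacted = 0.553 × 859 = 475 mol/min; ν_B = −2, so ξ = 475/2 = 237.5 mol/min.
Outlet amounts (n = n₀ + ν ξ):
  B: 859 − 2(237.5) = 384
  C: 0 + 1(237.5) = 237.5
  A: 0 + 1(237.5) = 237.5
  D: 981 (inert)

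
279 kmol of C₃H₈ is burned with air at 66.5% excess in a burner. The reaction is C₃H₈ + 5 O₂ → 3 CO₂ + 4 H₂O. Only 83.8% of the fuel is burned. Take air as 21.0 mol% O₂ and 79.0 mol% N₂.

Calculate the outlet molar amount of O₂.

1150 kmol

Stoichiometric O₂ = 5 × 279 = 1395 kmol; O₂ fed = 1395 × 1.665 = 2323 kmol.
N₂ fed = 2323 × 79/21 = 8738 kmol.
Fuel reacted = 0.838 × 279 → ξ = 233.8 kmol.
Outlet (n = n₀ + ν ξ):
  C₃H₈: 279 − 1(233.8) = 45.2
  O₂: 2323 − 5(233.8) = 1154
  N₂: 8738 (inert)
  CO₂: 0 + 3(233.8) = 701.4
  H₂O: 0 + 4(233.8) = 935.2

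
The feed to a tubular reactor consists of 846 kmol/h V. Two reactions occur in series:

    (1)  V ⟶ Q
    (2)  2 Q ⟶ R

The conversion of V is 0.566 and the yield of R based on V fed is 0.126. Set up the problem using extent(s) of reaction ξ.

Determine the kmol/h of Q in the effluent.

Conversion of V: V consumed = 1ξ₁ = 0.566 × 846 → ξ₁ = 478.8 kmol/h.
Yield of R: 1ξ₂ / 846 = 0.126 → ξ₂ = 106.6 kmol/h.
Outlet amounts (n = n₀ + Σ ν·ξ):
  V: 846 − 1(478.8) = 367.2
  Q: 0 + 1(478.8) − 2(106.6) = 265.6
  R: 0 + 1(106.6) = 106.6

266 kmol/h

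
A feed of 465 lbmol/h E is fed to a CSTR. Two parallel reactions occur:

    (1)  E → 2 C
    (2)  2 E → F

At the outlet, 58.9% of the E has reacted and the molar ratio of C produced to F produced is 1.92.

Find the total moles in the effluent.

461 lbmol/h

Conversion of E: E consumed = 0.589 × 465 = 273.9 lbmol/h = 1ξ₁ + 2ξ₂.
Selectivity: 2ξ₁ / (1ξ₂) = 1.92 → ξ₁ = 0.96 ξ₂.
Substitute: (1·0.96 + 2) ξ₂ = 273.9 → ξ₂ = 92.53 lbmol/h, ξ₁ = 88.83 lbmol/h.
Outlet amounts (n = n₀ + Σ ν·ξ):
  E: 465 − 1(88.83) − 2(92.53) = 191.1
  C: 0 + 2(88.83) = 177.7
  F: 0 + 1(92.53) = 92.53
Total out = 191.1 + 177.7 + 92.53 = 461.3 lbmol/h.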